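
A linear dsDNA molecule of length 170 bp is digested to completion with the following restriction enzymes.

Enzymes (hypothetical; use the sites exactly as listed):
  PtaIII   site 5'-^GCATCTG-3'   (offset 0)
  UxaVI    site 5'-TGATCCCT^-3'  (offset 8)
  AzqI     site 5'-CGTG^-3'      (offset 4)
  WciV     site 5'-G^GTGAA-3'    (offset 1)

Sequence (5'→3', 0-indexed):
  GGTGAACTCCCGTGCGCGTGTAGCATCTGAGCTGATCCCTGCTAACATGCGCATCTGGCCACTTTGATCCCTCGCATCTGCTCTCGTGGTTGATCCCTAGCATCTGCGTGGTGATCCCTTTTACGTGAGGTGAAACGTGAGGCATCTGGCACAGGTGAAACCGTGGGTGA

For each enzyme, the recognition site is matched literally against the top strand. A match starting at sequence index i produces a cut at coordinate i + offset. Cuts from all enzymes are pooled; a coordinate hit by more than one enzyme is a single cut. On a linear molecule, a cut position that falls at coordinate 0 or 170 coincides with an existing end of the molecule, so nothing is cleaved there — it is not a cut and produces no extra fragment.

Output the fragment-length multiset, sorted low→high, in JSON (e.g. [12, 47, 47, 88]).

[1,1,1,2,2,2,5,6,8,9,10,10,10,11,11,13,13,15,18,22]

Per-enzyme occurrences:
  PtaIII GCATCTG/0: at [22, 50, 73, 99, 141] ⇒ [22, 50, 73, 99, 141]
  UxaVI TGATCCCT/8: at [32, 64, 90, 111] ⇒ [40, 72, 98, 119]
  AzqI CGTG/4: at [10, 16, 84, 106, 123, 135, 161] ⇒ [14, 20, 88, 110, 127, 139, 165]
  WciV GGTGAA/1: at [0, 128, 153] ⇒ [1, 129, 154]

All cut coordinates (distinct, sorted): [1, 14, 20, 22, 40, 50, 72, 73, 88, 98, 99, 110, 119, 127, 129, 139, 141, 154, 165]

Fragments:
  [0,1): 1 bp
  [1,14): 13 bp
  [14,20): 6 bp
  [20,22): 2 bp
  [22,40): 18 bp
  [40,50): 10 bp
  [50,72): 22 bp
  [72,73): 1 bp
  [73,88): 15 bp
  [88,98): 10 bp
  [98,99): 1 bp
  [99,110): 11 bp
  [110,119): 9 bp
  [119,127): 8 bp
  [127,129): 2 bp
  [129,139): 10 bp
  [139,141): 2 bp
  [141,154): 13 bp
  [154,165): 11 bp
  [165,170): 5 bp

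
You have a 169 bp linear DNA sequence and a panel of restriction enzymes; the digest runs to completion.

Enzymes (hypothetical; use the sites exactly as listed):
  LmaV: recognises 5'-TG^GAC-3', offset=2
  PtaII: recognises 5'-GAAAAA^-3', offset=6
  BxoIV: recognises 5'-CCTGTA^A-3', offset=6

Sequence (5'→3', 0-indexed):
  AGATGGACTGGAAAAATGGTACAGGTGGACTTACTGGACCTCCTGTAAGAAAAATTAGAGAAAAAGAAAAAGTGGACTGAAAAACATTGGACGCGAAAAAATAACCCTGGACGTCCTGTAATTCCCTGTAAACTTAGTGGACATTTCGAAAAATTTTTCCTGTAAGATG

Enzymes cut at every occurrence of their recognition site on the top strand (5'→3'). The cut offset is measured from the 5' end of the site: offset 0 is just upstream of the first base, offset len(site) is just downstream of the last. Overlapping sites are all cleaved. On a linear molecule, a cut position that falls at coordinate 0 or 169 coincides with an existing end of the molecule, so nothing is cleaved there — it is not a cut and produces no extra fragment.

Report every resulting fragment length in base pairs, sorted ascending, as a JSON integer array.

Per-enzyme occurrences:
  LmaV TGGAC/2: at [3, 25, 34, 72, 87, 107, 137] ⇒ [5, 27, 36, 74, 89, 109, 139]
  PtaII GAAAAA/6: at [10, 48, 59, 65, 78, 94, 147] ⇒ [16, 54, 65, 71, 84, 100, 153]
  BxoIV CCTGTAA/6: at [41, 114, 124, 158] ⇒ [47, 120, 130, 164]

All cut coordinates (distinct, sorted): [5, 16, 27, 36, 47, 54, 65, 71, 74, 84, 89, 100, 109, 120, 130, 139, 153, 164]

Fragments:
  [0,5): 5 bp
  [5,16): 11 bp
  [16,27): 11 bp
  [27,36): 9 bp
  [36,47): 11 bp
  [47,54): 7 bp
  [54,65): 11 bp
  [65,71): 6 bp
  [71,74): 3 bp
  [74,84): 10 bp
  [84,89): 5 bp
  [89,100): 11 bp
  [100,109): 9 bp
  [109,120): 11 bp
  [120,130): 10 bp
  [130,139): 9 bp
  [139,153): 14 bp
  [153,164): 11 bp
  [164,169): 5 bp

[3,5,5,5,6,7,9,9,9,10,10,11,11,11,11,11,11,11,14]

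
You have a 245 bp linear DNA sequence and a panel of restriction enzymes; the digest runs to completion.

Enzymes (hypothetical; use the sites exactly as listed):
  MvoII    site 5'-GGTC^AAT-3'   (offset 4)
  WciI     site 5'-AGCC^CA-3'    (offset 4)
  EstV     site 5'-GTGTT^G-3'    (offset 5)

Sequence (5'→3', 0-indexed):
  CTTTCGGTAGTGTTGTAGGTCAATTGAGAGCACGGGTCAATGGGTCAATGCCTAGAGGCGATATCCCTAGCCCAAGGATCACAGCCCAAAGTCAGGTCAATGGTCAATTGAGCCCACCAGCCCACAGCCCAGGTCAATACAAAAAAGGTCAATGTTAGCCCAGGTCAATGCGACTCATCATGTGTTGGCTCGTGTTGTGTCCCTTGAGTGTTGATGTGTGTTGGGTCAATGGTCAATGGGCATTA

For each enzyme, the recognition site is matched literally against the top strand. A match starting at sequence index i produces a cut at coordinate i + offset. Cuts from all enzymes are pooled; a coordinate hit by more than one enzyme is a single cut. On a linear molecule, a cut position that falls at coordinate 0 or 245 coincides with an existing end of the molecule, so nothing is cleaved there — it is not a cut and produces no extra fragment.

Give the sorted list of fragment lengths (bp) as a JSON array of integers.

[5,6,6,7,7,7,7,8,8,9,10,10,10,11,12,14,14,15,16,17,20,26]

Site scan:
  MvoII GGTCAAT/4: at [17, 34, 42, 94, 101, 131, 146, 162, 223, 230] ⇒ [21, 38, 46, 98, 105, 135, 150, 166, 227, 234]
  WciI AGCCCA/4: at [68, 82, 110, 118, 125, 156] ⇒ [72, 86, 114, 122, 129, 160]
  EstV GTGTTG/5: at [9, 181, 191, 207, 217] ⇒ [14, 186, 196, 212, 222]

Pooled cuts: [14, 21, 38, 46, 72, 86, 98, 105, 114, 122, 129, 135, 150, 160, 166, 186, 196, 212, 222, 227, 234]

Fragment lengths:
  [0,14): 14 bp
  [14,21): 7 bp
  [21,38): 17 bp
  [38,46): 8 bp
  [46,72): 26 bp
  [72,86): 14 bp
  [86,98): 12 bp
  [98,105): 7 bp
  [105,114): 9 bp
  [114,122): 8 bp
  [122,129): 7 bp
  [129,135): 6 bp
  [135,150): 15 bp
  [150,160): 10 bp
  [160,166): 6 bp
  [166,186): 20 bp
  [186,196): 10 bp
  [196,212): 16 bp
  [212,222): 10 bp
  [222,227): 5 bp
  [227,234): 7 bp
  [234,245): 11 bp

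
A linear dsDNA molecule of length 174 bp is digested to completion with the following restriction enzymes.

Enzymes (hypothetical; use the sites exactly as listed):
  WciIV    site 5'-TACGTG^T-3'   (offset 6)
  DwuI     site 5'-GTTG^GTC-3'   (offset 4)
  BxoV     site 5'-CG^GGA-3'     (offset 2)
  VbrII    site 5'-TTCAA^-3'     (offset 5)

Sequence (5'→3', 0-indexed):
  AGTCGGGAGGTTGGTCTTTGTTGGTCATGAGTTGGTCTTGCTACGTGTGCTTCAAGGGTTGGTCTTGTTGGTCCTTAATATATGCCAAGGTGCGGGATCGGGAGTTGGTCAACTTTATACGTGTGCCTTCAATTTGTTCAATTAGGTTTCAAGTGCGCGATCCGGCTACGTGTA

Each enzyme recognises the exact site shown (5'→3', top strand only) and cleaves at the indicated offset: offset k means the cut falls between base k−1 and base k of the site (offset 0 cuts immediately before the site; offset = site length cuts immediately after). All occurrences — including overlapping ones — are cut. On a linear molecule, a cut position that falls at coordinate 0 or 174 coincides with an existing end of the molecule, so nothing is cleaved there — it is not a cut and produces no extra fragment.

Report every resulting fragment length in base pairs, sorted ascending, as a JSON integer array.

Per-enzyme occurrences:
  WciIV TACGTGT/6: at [41, 117, 166] ⇒ [47, 123, 172]
  DwuI GTTGGTC/4: at [9, 19, 30, 57, 66, 103] ⇒ [13, 23, 34, 61, 70, 107]
  BxoV CGGGA/2: at [3, 92, 98] ⇒ [5, 94, 100]
  VbrII TTCAA/5: at [50, 127, 136, 147] ⇒ [55, 132, 141, 152]

All cut coordinates (distinct, sorted): [5, 13, 23, 34, 47, 55, 61, 70, 94, 100, 107, 123, 132, 141, 152, 172]

Fragments:
  [0,5): 5 bp
  [5,13): 8 bp
  [13,23): 10 bp
  [23,34): 11 bp
  [34,47): 13 bp
  [47,55): 8 bp
  [55,61): 6 bp
  [61,70): 9 bp
  [70,94): 24 bp
  [94,100): 6 bp
  [100,107): 7 bp
  [107,123): 16 bp
  [123,132): 9 bp
  [132,141): 9 bp
  [141,152): 11 bp
  [152,172): 20 bp
  [172,174): 2 bp

[2,5,6,6,7,8,8,9,9,9,10,11,11,13,16,20,24]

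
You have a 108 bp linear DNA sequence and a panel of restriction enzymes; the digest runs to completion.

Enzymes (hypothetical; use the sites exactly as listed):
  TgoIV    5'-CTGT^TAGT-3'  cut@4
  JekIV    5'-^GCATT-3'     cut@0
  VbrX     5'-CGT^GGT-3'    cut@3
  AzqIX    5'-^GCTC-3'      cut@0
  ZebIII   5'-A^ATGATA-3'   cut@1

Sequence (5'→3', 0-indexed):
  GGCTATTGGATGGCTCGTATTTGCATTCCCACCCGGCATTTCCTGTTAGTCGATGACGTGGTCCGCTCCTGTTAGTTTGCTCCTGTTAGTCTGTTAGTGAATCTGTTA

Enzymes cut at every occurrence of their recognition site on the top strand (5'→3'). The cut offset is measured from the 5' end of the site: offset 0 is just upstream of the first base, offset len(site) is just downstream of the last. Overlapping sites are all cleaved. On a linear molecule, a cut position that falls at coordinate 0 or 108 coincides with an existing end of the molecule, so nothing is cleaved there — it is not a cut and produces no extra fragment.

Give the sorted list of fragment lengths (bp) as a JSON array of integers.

Scan for sites:
  TgoIV (CTGTTAGT, off=4): starts [42, 68, 82, 90] → cuts [46, 72, 86, 94]
  JekIV (GCATT, off=0): starts [22, 35] → cuts [22, 35]
  VbrX (CGTGGT, off=3): starts [56] → cuts [59]
  AzqIX (GCTC, off=0): starts [12, 64, 78] → cuts [12, 64, 78]
  ZebIII (AATGATA, off=1): no sites

All cut coordinates (distinct, sorted): [12, 22, 35, 46, 59, 64, 72, 78, 86, 94]

Fragments:
  [0,12): 12 bp
  [12,22): 10 bp
  [22,35): 13 bp
  [35,46): 11 bp
  [46,59): 13 bp
  [59,64): 5 bp
  [64,72): 8 bp
  [72,78): 6 bp
  [78,86): 8 bp
  [86,94): 8 bp
  [94,108): 14 bp

[5,6,8,8,8,10,11,12,13,13,14]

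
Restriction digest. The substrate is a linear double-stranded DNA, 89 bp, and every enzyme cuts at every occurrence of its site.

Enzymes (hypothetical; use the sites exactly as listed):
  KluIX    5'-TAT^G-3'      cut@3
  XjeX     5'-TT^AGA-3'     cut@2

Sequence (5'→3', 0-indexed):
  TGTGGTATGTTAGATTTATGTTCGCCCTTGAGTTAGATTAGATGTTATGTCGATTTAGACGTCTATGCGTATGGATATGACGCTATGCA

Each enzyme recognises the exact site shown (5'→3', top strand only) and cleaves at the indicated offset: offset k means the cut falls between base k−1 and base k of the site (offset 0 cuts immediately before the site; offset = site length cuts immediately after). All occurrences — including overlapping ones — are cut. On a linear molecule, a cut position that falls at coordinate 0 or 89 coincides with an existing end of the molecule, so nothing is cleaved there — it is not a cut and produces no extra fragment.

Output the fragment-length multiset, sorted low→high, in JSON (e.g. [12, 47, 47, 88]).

[3,3,5,6,6,8,8,8,8,9,10,15]

Per-enzyme occurrences:
  KluIX TATG/3: at [5, 16, 45, 63, 69, 75, 83] ⇒ [8, 19, 48, 66, 72, 78, 86]
  XjeX TTAGA/2: at [9, 32, 37, 54] ⇒ [11, 34, 39, 56]

All cut coordinates (distinct, sorted): [8, 11, 19, 34, 39, 48, 56, 66, 72, 78, 86]

Fragments:
  [0,8): 8 bp
  [8,11): 3 bp
  [11,19): 8 bp
  [19,34): 15 bp
  [34,39): 5 bp
  [39,48): 9 bp
  [48,56): 8 bp
  [56,66): 10 bp
  [66,72): 6 bp
  [72,78): 6 bp
  [78,86): 8 bp
  [86,89): 3 bp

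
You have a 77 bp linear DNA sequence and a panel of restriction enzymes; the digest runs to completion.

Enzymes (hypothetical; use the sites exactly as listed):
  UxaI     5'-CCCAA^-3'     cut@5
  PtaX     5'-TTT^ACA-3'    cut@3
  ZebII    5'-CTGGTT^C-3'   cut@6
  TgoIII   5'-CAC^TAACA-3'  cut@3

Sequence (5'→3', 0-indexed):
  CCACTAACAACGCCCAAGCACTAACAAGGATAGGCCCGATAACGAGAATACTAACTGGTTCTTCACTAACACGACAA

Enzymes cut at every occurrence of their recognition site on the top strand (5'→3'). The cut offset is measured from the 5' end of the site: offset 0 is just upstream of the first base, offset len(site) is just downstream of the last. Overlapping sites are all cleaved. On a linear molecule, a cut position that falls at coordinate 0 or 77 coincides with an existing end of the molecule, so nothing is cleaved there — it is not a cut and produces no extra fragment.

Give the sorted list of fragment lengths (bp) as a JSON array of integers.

[4,4,6,11,13,39]

Site scan:
  UxaI (CCCAA, off=5): starts [12] → cuts [17]
  PtaX (TTTACA, off=3): no sites
  ZebII (CTGGTTC, off=6): starts [54] → cuts [60]
  TgoIII (CACTAACA, off=3): starts [1, 18, 63] → cuts [4, 21, 66]

Pooled cuts: [4, 17, 21, 60, 66]

Fragments:
  [0,4): 4 bp
  [4,17): 13 bp
  [17,21): 4 bp
  [21,60): 39 bp
  [60,66): 6 bp
  [66,77): 11 bp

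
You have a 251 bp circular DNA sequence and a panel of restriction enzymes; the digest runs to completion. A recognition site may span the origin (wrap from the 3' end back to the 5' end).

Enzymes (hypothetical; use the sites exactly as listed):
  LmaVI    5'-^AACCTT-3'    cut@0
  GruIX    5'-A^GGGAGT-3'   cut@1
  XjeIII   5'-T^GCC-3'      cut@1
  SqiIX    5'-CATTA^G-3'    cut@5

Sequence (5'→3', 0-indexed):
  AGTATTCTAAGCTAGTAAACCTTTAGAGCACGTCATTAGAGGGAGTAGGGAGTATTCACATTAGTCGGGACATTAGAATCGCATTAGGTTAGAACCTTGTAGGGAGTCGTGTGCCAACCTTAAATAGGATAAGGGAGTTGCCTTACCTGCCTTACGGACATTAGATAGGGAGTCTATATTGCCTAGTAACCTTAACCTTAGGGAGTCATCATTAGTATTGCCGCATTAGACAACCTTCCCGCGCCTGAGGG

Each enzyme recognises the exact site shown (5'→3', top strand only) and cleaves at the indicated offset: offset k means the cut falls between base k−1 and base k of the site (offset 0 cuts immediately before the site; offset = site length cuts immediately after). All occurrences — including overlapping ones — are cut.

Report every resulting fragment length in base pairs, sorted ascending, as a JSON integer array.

Per-enzyme occurrences:
  LmaVI (AACCTT, off=0): starts [17, 92, 115, 187, 193, 231] → cuts [17, 92, 115, 187, 193, 231]
  GruIX (AGGGAGT, off=1): starts [39, 46, 100, 131, 166, 199, 247] → cuts [40, 47, 101, 132, 167, 200, 248]
  XjeIII (TGCC, off=1): starts [111, 138, 147, 179, 218] → cuts [112, 139, 148, 180, 219]
  SqiIX (CATTAG, off=5): starts [33, 58, 70, 81, 158, 209, 223] → cuts [38, 63, 75, 86, 163, 214, 228]

Pooled cuts: [17, 38, 40, 47, 63, 75, 86, 92, 101, 112, 115, 132, 139, 148, 163, 167, 180, 187, 193, 200, 214, 219, 228, 231, 248]

Fragments:
  17→38: 21 bp
  38→40: 2 bp
  40→47: 7 bp
  47→63: 16 bp
  63→75: 12 bp
  75→86: 11 bp
  86→92: 6 bp
  92→101: 9 bp
  101→112: 11 bp
  112→115: 3 bp
  115→132: 17 bp
  132→139: 7 bp
  139→148: 9 bp
  148→163: 15 bp
  163→167: 4 bp
  167→180: 13 bp
  180→187: 7 bp
  187→193: 6 bp
  193→200: 7 bp
  200→214: 14 bp
  214→219: 5 bp
  219→228: 9 bp
  228→231: 3 bp
  231→248: 17 bp
  248→17 (wrap): 251-248+17 = 20 bp

[2,3,3,4,5,6,6,7,7,7,7,9,9,9,11,11,12,13,14,15,16,17,17,20,21]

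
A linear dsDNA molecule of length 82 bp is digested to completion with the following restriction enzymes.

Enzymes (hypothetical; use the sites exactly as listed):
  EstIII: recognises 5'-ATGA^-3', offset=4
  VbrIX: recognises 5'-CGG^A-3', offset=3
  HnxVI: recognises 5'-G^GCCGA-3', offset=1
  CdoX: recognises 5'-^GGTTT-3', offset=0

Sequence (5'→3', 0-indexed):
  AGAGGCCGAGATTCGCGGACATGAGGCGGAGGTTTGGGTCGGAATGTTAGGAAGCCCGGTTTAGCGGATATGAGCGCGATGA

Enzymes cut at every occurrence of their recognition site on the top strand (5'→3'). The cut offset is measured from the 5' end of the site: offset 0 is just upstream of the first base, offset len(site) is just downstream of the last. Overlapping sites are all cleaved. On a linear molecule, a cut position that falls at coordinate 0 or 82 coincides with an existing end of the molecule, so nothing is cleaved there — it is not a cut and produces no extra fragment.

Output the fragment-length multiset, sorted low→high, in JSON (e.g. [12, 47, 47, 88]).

[1,4,5,6,6,9,10,12,14,15]

Scan for sites:
  EstIII (ATGA, off=4): starts [20, 69, 78] → cuts [24, 73] (position 82 is a terminus of the linear molecule — no cut)
  VbrIX (CGGA, off=3): starts [15, 26, 39, 64] → cuts [18, 29, 42, 67]
  HnxVI (GGCCGA, off=1): starts [3] → cuts [4]
  CdoX (GGTTT, off=0): starts [30, 57] → cuts [30, 57]

All cut coordinates (distinct, sorted): [4, 18, 24, 29, 30, 42, 57, 67, 73]

Fragments:
  [0,4): 4 bp
  [4,18): 14 bp
  [18,24): 6 bp
  [24,29): 5 bp
  [29,30): 1 bp
  [30,42): 12 bp
  [42,57): 15 bp
  [57,67): 10 bp
  [67,73): 6 bp
  [73,82): 9 bp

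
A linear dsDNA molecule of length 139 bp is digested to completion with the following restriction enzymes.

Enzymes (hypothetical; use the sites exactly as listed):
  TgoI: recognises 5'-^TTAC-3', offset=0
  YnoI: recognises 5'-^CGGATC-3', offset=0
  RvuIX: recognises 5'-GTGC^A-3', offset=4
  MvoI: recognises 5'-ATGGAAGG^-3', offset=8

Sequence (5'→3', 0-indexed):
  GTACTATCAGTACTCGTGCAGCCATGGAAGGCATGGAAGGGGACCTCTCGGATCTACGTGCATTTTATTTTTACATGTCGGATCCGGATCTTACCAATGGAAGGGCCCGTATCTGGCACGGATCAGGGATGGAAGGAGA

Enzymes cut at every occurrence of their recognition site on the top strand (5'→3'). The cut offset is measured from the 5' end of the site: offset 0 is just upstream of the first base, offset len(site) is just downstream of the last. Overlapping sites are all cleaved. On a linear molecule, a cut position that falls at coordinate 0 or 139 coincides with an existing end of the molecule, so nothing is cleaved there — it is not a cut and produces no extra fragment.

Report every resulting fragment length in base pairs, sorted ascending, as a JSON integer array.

[3,6,6,8,8,9,9,12,13,14,14,18,19]

Per-enzyme occurrences:
  TgoI TTAC/0: at [70, 90] ⇒ [70, 90]
  YnoI CGGATC/0: at [48, 78, 84, 118] ⇒ [48, 78, 84, 118]
  RvuIX GTGCA/4: at [15, 57] ⇒ [19, 61]
  MvoI ATGGAAGG/8: at [23, 32, 96, 128] ⇒ [31, 40, 104, 136]

All cut coordinates (distinct, sorted): [19, 31, 40, 48, 61, 70, 78, 84, 90, 104, 118, 136]

Fragment lengths:
  [0,19): 19 bp
  [19,31): 12 bp
  [31,40): 9 bp
  [40,48): 8 bp
  [48,61): 13 bp
  [61,70): 9 bp
  [70,78): 8 bp
  [78,84): 6 bp
  [84,90): 6 bp
  [90,104): 14 bp
  [104,118): 14 bp
  [118,136): 18 bp
  [136,139): 3 bp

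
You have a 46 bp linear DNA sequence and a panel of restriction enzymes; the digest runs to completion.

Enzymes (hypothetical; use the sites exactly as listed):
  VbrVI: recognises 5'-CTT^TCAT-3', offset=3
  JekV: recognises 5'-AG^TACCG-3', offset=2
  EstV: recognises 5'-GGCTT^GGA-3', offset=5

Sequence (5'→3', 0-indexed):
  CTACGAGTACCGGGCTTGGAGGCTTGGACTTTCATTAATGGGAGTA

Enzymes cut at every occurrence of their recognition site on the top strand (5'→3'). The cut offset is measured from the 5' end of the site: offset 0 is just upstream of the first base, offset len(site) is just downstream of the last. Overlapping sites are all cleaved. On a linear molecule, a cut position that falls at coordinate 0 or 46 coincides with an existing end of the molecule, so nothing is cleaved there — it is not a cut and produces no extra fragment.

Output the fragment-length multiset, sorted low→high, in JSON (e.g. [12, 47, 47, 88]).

[6,7,8,10,15]

Scan for sites:
  VbrVI CTTTCAT/3: at [28] ⇒ [31]
  JekV AGTACCG/2: at [5] ⇒ [7]
  EstV GGCTTGGA/5: at [12, 20] ⇒ [17, 25]

Pooled cuts: [7, 17, 25, 31]

Fragment lengths:
  [0,7): 7 bp
  [7,17): 10 bp
  [17,25): 8 bp
  [25,31): 6 bp
  [31,46): 15 bp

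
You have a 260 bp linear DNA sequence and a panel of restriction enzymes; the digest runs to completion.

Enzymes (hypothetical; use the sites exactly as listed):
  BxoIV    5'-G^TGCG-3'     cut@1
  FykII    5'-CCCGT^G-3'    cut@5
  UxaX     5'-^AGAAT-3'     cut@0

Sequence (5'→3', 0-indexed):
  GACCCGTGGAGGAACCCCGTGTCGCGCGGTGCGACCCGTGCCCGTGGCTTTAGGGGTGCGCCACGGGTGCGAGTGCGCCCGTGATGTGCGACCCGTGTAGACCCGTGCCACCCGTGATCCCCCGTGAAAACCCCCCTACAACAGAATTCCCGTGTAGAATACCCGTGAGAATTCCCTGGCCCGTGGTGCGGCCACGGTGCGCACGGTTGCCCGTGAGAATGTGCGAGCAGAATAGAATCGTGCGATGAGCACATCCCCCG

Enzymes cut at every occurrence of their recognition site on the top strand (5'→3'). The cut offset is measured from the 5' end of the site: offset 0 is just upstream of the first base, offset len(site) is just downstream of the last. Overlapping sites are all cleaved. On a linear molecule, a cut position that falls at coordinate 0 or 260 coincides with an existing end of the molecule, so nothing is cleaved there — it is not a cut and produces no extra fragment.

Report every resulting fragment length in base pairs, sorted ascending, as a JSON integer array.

Scan for sites:
  BxoIV (GTGCG, off=1): starts [28, 55, 66, 72, 85, 185, 196, 220, 239] → cuts [29, 56, 67, 73, 86, 186, 197, 221, 240]
  FykII (CCCGTG, off=5): starts [2, 15, 34, 40, 77, 91, 101, 110, 120, 148, 161, 179, 209] → cuts [7, 20, 39, 45, 82, 96, 106, 115, 125, 153, 166, 184, 214]
  UxaX (AGAAT, off=0): starts [142, 155, 167, 215, 228, 233] → cuts [142, 155, 167, 215, 228, 233]

Pooled cuts: [7, 20, 29, 39, 45, 56, 67, 73, 82, 86, 96, 106, 115, 125, 142, 153, 155, 166, 167, 184, 186, 197, 214, 215, 221, 228, 233, 240]

Fragment lengths:
  [0,7): 7 bp
  [7,20): 13 bp
  [20,29): 9 bp
  [29,39): 10 bp
  [39,45): 6 bp
  [45,56): 11 bp
  [56,67): 11 bp
  [67,73): 6 bp
  [73,82): 9 bp
  [82,86): 4 bp
  [86,96): 10 bp
  [96,106): 10 bp
  [106,115): 9 bp
  [115,125): 10 bp
  [125,142): 17 bp
  [142,153): 11 bp
  [153,155): 2 bp
  [155,166): 11 bp
  [166,167): 1 bp
  [167,184): 17 bp
  [184,186): 2 bp
  [186,197): 11 bp
  [197,214): 17 bp
  [214,215): 1 bp
  [215,221): 6 bp
  [221,228): 7 bp
  [228,233): 5 bp
  [233,240): 7 bp
  [240,260): 20 bp

[1,1,2,2,4,5,6,6,6,7,7,7,9,9,9,10,10,10,10,11,11,11,11,11,13,17,17,17,20]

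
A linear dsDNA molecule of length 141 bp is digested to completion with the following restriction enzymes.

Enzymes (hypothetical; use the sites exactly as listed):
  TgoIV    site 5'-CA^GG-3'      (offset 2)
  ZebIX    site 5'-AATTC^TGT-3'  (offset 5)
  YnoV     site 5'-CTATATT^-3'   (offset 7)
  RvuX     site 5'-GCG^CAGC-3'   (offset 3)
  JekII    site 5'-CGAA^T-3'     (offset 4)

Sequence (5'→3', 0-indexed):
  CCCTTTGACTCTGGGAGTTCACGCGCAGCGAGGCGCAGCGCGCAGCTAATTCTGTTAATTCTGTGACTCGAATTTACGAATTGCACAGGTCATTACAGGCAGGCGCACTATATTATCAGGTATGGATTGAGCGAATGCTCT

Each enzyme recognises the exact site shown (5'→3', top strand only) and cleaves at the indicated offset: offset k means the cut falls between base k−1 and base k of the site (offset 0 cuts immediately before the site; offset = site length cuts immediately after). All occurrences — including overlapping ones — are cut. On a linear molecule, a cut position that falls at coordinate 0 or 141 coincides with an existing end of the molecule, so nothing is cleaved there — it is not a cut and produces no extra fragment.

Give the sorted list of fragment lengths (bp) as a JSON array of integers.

Scan for sites:
  TgoIV (CAGG, off=2): starts [85, 95, 99, 116] → cuts [87, 97, 101, 118]
  ZebIX (AATTCTGT, off=5): starts [47, 56] → cuts [52, 61]
  YnoV (CTATATT, off=7): starts [107] → cuts [114]
  RvuX (GCGCAGC, off=3): starts [22, 32, 39] → cuts [25, 35, 42]
  JekII (CGAAT, off=4): starts [68, 76, 131] → cuts [72, 80, 135]

All cut coordinates (distinct, sorted): [25, 35, 42, 52, 61, 72, 80, 87, 97, 101, 114, 118, 135]

Fragment lengths:
  [0,25): 25 bp
  [25,35): 10 bp
  [35,42): 7 bp
  [42,52): 10 bp
  [52,61): 9 bp
  [61,72): 11 bp
  [72,80): 8 bp
  [80,87): 7 bp
  [87,97): 10 bp
  [97,101): 4 bp
  [101,114): 13 bp
  [114,118): 4 bp
  [118,135): 17 bp
  [135,141): 6 bp

[4,4,6,7,7,8,9,10,10,10,11,13,17,25]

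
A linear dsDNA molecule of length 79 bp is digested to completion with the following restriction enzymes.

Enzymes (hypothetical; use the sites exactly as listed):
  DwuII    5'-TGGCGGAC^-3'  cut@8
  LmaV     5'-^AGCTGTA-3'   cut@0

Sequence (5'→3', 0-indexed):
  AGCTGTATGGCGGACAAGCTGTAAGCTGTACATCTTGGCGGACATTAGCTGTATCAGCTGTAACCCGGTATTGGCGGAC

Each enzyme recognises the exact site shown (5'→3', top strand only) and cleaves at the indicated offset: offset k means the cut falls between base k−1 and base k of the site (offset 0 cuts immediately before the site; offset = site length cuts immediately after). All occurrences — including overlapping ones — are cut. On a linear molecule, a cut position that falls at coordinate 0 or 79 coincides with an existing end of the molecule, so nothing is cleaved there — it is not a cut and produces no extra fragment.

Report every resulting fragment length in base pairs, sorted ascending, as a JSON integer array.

[1,3,7,9,15,20,24]

Site scan:
  DwuII TGGCGGAC/8: at [7, 35, 71] ⇒ [15, 43] (position 79 is a terminus of the linear molecule — no cut)
  LmaV AGCTGTA/0: at [0, 16, 23, 46, 55] ⇒ [16, 23, 46, 55] (position 0 is a terminus of the linear molecule — no cut)

Pooled cuts: [15, 16, 23, 43, 46, 55]

Fragments:
  [0,15): 15 bp
  [15,16): 1 bp
  [16,23): 7 bp
  [23,43): 20 bp
  [43,46): 3 bp
  [46,55): 9 bp
  [55,79): 24 bp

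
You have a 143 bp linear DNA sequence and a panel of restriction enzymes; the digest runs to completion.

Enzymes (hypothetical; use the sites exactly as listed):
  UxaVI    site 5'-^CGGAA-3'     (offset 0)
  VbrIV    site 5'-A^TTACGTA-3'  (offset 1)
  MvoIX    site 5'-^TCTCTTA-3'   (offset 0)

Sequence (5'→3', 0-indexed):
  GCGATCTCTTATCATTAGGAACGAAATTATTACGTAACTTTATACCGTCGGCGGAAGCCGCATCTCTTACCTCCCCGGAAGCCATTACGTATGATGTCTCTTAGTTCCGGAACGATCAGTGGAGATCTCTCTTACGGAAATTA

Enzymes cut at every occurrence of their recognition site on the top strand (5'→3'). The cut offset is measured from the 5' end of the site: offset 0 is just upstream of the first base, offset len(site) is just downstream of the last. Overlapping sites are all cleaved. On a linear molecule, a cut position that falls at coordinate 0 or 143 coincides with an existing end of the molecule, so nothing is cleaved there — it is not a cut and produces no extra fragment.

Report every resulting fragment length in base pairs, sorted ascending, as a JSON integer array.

Scan for sites:
  UxaVI (CGGAA, off=0): starts [51, 75, 107, 134] → cuts [51, 75, 107, 134]
  VbrIV (ATTACGTA, off=1): starts [28, 83] → cuts [29, 84]
  MvoIX (TCTCTTA, off=0): starts [4, 62, 96, 127] → cuts [4, 62, 96, 127]

Pooled cuts: [4, 29, 51, 62, 75, 84, 96, 107, 127, 134]

Fragments:
  [0,4): 4 bp
  [4,29): 25 bp
  [29,51): 22 bp
  [51,62): 11 bp
  [62,75): 13 bp
  [75,84): 9 bp
  [84,96): 12 bp
  [96,107): 11 bp
  [107,127): 20 bp
  [127,134): 7 bp
  [134,143): 9 bp

[4,7,9,9,11,11,12,13,20,22,25]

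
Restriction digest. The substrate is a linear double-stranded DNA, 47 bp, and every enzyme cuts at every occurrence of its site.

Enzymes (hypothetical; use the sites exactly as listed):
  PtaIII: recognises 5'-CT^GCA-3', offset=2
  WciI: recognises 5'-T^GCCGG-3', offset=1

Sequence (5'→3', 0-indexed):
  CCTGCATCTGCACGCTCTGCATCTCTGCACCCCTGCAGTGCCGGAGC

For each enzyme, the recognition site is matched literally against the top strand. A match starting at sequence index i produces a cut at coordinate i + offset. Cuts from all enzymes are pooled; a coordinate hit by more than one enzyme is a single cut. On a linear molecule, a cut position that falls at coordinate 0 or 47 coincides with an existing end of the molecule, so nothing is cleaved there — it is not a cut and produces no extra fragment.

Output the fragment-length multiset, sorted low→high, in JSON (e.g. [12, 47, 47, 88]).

Scan for sites:
  PtaIII (CTGCA, off=2): starts [1, 7, 16, 24, 32] → cuts [3, 9, 18, 26, 34]
  WciI (TGCCGG, off=1): starts [38] → cuts [39]

Pooled cuts: [3, 9, 18, 26, 34, 39]

Fragments:
  [0,3): 3 bp
  [3,9): 6 bp
  [9,18): 9 bp
  [18,26): 8 bp
  [26,34): 8 bp
  [34,39): 5 bp
  [39,47): 8 bp

[3,5,6,8,8,8,9]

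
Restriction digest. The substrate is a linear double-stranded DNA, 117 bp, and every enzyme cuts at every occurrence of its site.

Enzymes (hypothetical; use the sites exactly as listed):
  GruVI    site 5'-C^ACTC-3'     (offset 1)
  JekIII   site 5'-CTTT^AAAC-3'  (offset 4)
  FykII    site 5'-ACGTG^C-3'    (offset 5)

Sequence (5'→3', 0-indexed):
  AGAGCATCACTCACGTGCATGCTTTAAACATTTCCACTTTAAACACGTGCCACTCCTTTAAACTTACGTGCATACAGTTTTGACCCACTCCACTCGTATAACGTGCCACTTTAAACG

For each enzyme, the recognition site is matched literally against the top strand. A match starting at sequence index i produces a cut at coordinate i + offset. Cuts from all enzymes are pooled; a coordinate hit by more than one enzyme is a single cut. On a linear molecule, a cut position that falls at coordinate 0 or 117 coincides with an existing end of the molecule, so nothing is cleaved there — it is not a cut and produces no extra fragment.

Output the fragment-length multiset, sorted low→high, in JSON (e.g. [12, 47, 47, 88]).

Per-enzyme occurrences:
  GruVI CACTC/1: at [7, 50, 85, 90] ⇒ [8, 51, 86, 91]
  JekIII CTTTAAAC/4: at [21, 36, 55, 108] ⇒ [25, 40, 59, 112]
  FykII ACGTGC/5: at [12, 44, 65, 100] ⇒ [17, 49, 70, 105]

All cut coordinates (distinct, sorted): [8, 17, 25, 40, 49, 51, 59, 70, 86, 91, 105, 112]

Fragment lengths:
  [0,8): 8 bp
  [8,17): 9 bp
  [17,25): 8 bp
  [25,40): 15 bp
  [40,49): 9 bp
  [49,51): 2 bp
  [51,59): 8 bp
  [59,70): 11 bp
  [70,86): 16 bp
  [86,91): 5 bp
  [91,105): 14 bp
  [105,112): 7 bp
  [112,117): 5 bp

[2,5,5,7,8,8,8,9,9,11,14,15,16]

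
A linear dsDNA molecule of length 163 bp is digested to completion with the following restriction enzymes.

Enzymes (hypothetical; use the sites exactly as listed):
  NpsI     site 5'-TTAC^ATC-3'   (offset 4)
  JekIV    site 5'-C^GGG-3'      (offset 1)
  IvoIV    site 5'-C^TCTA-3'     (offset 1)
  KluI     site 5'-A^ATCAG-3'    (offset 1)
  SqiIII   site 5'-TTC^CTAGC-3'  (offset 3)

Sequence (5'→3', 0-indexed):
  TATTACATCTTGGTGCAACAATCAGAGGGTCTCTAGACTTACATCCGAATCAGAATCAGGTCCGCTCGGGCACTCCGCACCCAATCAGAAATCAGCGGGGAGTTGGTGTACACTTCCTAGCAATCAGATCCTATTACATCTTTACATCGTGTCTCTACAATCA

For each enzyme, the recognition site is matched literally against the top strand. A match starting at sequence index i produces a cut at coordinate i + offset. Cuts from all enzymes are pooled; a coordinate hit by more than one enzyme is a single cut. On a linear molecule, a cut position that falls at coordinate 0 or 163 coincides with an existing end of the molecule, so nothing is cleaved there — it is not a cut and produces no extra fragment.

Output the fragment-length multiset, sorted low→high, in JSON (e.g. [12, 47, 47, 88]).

Scan for sites:
  NpsI TTACATC/4: at [2, 38, 133, 141] ⇒ [6, 42, 137, 145]
  JekIV CGGG/1: at [66, 95] ⇒ [67, 96]
  IvoIV CTCTA/1: at [30, 152] ⇒ [31, 153]
  KluI AATCAG/1: at [19, 47, 53, 82, 89, 121] ⇒ [20, 48, 54, 83, 90, 122]
  SqiIII TTCCTAGC/3: at [113] ⇒ [116]

All cut coordinates (distinct, sorted): [6, 20, 31, 42, 48, 54, 67, 83, 90, 96, 116, 122, 137, 145, 153]

Fragment lengths:
  [0,6): 6 bp
  [6,20): 14 bp
  [20,31): 11 bp
  [31,42): 11 bp
  [42,48): 6 bp
  [48,54): 6 bp
  [54,67): 13 bp
  [67,83): 16 bp
  [83,90): 7 bp
  [90,96): 6 bp
  [96,116): 20 bp
  [116,122): 6 bp
  [122,137): 15 bp
  [137,145): 8 bp
  [145,153): 8 bp
  [153,163): 10 bp

[6,6,6,6,6,7,8,8,10,11,11,13,14,15,16,20]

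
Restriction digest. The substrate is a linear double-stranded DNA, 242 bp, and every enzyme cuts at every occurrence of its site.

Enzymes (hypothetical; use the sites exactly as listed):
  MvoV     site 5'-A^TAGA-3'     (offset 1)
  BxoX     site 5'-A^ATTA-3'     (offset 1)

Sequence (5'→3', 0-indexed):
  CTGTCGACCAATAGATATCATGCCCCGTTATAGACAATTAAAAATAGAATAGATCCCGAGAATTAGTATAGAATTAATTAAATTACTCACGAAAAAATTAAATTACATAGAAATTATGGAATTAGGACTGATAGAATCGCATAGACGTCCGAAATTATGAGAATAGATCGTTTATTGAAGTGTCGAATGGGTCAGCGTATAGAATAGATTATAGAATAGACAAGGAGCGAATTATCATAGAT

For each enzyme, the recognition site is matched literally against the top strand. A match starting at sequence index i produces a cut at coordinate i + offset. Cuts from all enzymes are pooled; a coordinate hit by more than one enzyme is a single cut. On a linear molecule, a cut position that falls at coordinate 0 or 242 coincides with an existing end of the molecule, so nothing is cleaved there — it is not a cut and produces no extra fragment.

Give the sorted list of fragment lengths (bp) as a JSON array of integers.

Scan for sites:
  MvoV ATAGA/1: at [10, 29, 43, 48, 67, 106, 130, 140, 162, 198, 203, 210, 215, 236] ⇒ [11, 30, 44, 49, 68, 107, 131, 141, 163, 199, 204, 211, 216, 237]
  BxoX AATTA/1: at [35, 60, 71, 75, 80, 95, 100, 111, 119, 152, 229] ⇒ [36, 61, 72, 76, 81, 96, 101, 112, 120, 153, 230]

All cut coordinates (distinct, sorted): [11, 30, 36, 44, 49, 61, 68, 72, 76, 81, 96, 101, 107, 112, 120, 131, 141, 153, 163, 199, 204, 211, 216, 230, 237]

Fragment lengths:
  [0,11): 11 bp
  [11,30): 19 bp
  [30,36): 6 bp
  [36,44): 8 bp
  [44,49): 5 bp
  [49,61): 12 bp
  [61,68): 7 bp
  [68,72): 4 bp
  [72,76): 4 bp
  [76,81): 5 bp
  [81,96): 15 bp
  [96,101): 5 bp
  [101,107): 6 bp
  [107,112): 5 bp
  [112,120): 8 bp
  [120,131): 11 bp
  [131,141): 10 bp
  [141,153): 12 bp
  [153,163): 10 bp
  [163,199): 36 bp
  [199,204): 5 bp
  [204,211): 7 bp
  [211,216): 5 bp
  [216,230): 14 bp
  [230,237): 7 bp
  [237,242): 5 bp

[4,4,5,5,5,5,5,5,5,6,6,7,7,7,8,8,10,10,11,11,12,12,14,15,19,36]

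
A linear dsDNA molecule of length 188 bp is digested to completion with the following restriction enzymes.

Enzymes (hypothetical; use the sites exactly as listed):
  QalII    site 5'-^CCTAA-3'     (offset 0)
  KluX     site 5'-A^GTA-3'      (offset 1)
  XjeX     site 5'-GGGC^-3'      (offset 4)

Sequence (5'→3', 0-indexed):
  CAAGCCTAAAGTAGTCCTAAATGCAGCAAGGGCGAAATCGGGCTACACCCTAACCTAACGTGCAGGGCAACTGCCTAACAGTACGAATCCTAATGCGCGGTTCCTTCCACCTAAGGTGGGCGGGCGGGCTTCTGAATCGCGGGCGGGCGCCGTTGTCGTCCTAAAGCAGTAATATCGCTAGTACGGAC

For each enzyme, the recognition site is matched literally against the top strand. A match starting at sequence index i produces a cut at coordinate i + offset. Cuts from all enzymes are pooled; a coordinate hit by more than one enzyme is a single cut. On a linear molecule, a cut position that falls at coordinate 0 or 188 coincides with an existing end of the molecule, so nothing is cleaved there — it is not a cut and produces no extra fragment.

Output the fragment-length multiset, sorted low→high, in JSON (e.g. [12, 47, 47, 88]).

[4,4,4,4,5,5,5,5,6,7,8,8,9,10,11,12,12,15,15,18,21]

Scan for sites:
  QalII CCTAA/0: at [4, 15, 48, 53, 73, 88, 109, 159] ⇒ [4, 15, 48, 53, 73, 88, 109, 159]
  KluX AGTA/1: at [9, 79, 167, 179] ⇒ [10, 80, 168, 180]
  XjeX GGGC/4: at [29, 39, 64, 117, 121, 125, 140, 144] ⇒ [33, 43, 68, 121, 125, 129, 144, 148]

All cut coordinates (distinct, sorted): [4, 10, 15, 33, 43, 48, 53, 68, 73, 80, 88, 109, 121, 125, 129, 144, 148, 159, 168, 180]

Fragment lengths:
  [0,4): 4 bp
  [4,10): 6 bp
  [10,15): 5 bp
  [15,33): 18 bp
  [33,43): 10 bp
  [43,48): 5 bp
  [48,53): 5 bp
  [53,68): 15 bp
  [68,73): 5 bp
  [73,80): 7 bp
  [80,88): 8 bp
  [88,109): 21 bp
  [109,121): 12 bp
  [121,125): 4 bp
  [125,129): 4 bp
  [129,144): 15 bp
  [144,148): 4 bp
  [148,159): 11 bp
  [159,168): 9 bp
  [168,180): 12 bp
  [180,188): 8 bp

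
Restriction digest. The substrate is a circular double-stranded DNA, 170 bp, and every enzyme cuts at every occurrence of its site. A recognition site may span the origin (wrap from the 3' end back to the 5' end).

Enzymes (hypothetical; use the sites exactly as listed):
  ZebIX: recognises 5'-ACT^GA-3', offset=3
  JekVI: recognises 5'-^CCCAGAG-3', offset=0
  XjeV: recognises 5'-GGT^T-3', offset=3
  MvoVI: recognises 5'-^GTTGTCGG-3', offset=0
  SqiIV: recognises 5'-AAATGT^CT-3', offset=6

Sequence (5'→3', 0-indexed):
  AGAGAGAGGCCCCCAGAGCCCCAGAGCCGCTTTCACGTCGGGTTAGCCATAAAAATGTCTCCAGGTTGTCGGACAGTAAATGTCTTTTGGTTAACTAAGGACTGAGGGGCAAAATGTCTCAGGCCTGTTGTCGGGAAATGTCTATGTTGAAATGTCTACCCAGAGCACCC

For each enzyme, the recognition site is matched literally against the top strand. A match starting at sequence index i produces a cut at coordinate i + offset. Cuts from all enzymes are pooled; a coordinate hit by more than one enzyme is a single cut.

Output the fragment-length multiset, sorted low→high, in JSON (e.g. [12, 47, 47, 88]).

Site scan:
  ZebIX (ACTGA, off=3): starts [100] → cuts [103]
  JekVI (CCCAGAG, off=0): starts [11, 19, 158, 167] → cuts [11, 19, 158, 167]
  XjeV (GGTT, off=3): starts [40, 63, 88] → cuts [43, 66, 91]
  MvoVI (GTTGTCGG, off=0): starts [64, 126] → cuts [64, 126]
  SqiIV (AAATGTCT, off=6): starts [52, 77, 111, 135, 149] → cuts [58, 83, 117, 141, 155]

All cut coordinates (distinct, sorted): [11, 19, 43, 58, 64, 66, 83, 91, 103, 117, 126, 141, 155, 158, 167]

Fragments:
  11→19: 8 bp
  19→43: 24 bp
  43→58: 15 bp
  58→64: 6 bp
  64→66: 2 bp
  66→83: 17 bp
  83→91: 8 bp
  91→103: 12 bp
  103→117: 14 bp
  117→126: 9 bp
  126→141: 15 bp
  141→155: 14 bp
  155→158: 3 bp
  158→167: 9 bp
  167→11 (wrap): 170-167+11 = 14 bp

[2,3,6,8,8,9,9,12,14,14,14,15,15,17,24]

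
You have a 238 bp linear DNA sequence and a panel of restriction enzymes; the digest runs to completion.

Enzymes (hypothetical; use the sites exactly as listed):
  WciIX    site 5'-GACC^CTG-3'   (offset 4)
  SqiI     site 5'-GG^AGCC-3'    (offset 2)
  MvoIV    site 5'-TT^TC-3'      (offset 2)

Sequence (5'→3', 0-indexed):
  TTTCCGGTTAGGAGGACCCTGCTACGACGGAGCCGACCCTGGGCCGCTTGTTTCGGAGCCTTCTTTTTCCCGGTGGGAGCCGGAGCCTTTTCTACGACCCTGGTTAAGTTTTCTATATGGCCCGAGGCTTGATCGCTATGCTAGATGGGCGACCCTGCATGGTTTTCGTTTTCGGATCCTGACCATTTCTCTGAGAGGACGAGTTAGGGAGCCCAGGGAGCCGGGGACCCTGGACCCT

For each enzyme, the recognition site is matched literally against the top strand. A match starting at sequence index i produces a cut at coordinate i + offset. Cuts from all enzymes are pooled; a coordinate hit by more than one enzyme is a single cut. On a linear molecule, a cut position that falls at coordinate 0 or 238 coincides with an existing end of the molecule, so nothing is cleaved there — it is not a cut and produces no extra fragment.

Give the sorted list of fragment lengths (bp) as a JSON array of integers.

[2,4,6,6,7,8,9,9,9,10,11,11,11,12,12,14,16,16,22,43]

Site scan:
  WciIX (GACCCTG, off=4): starts [14, 34, 95, 150, 225] → cuts [18, 38, 99, 154, 229]
  SqiI (GGAGCC, off=2): starts [28, 54, 75, 81, 207, 216] → cuts [30, 56, 77, 83, 209, 218]
  MvoIV (TTTC, off=2): starts [0, 50, 65, 88, 109, 163, 169, 185] → cuts [2, 52, 67, 90, 111, 165, 171, 187]

All cut coordinates (distinct, sorted): [2, 18, 30, 38, 52, 56, 67, 77, 83, 90, 99, 111, 154, 165, 171, 187, 209, 218, 229]

Fragment lengths:
  [0,2): 2 bp
  [2,18): 16 bp
  [18,30): 12 bp
  [30,38): 8 bp
  [38,52): 14 bp
  [52,56): 4 bp
  [56,67): 11 bp
  [67,77): 10 bp
  [77,83): 6 bp
  [83,90): 7 bp
  [90,99): 9 bp
  [99,111): 12 bp
  [111,154): 43 bp
  [154,165): 11 bp
  [165,171): 6 bp
  [171,187): 16 bp
  [187,209): 22 bp
  [209,218): 9 bp
  [218,229): 11 bp
  [229,238): 9 bp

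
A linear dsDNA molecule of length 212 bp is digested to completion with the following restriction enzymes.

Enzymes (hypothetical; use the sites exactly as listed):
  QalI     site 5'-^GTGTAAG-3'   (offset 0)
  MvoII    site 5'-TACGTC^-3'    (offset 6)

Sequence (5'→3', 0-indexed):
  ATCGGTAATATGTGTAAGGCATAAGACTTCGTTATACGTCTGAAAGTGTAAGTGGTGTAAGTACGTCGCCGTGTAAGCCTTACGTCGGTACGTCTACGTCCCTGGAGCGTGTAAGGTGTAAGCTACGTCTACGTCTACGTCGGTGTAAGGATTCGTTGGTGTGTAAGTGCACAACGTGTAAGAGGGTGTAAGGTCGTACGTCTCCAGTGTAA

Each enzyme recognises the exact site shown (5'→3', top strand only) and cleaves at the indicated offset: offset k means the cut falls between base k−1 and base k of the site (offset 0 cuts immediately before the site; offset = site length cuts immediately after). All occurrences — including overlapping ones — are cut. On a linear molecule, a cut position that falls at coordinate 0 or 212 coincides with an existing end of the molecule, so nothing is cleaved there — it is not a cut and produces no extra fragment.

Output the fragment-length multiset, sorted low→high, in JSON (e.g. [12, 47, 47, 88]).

Site scan:
  QalI GTGTAAG/0: at [11, 45, 54, 70, 108, 115, 142, 160, 175, 185] ⇒ [11, 45, 54, 70, 108, 115, 142, 160, 175, 185]
  MvoII TACGTC/6: at [34, 61, 80, 88, 94, 123, 129, 135, 196] ⇒ [40, 67, 86, 94, 100, 129, 135, 141, 202]

Pooled cuts: [11, 40, 45, 54, 67, 70, 86, 94, 100, 108, 115, 129, 135, 141, 142, 160, 175, 185, 202]

Fragment lengths:
  [0,11): 11 bp
  [11,40): 29 bp
  [40,45): 5 bp
  [45,54): 9 bp
  [54,67): 13 bp
  [67,70): 3 bp
  [70,86): 16 bp
  [86,94): 8 bp
  [94,100): 6 bp
  [100,108): 8 bp
  [108,115): 7 bp
  [115,129): 14 bp
  [129,135): 6 bp
  [135,141): 6 bp
  [141,142): 1 bp
  [142,160): 18 bp
  [160,175): 15 bp
  [175,185): 10 bp
  [185,202): 17 bp
  [202,212): 10 bp

[1,3,5,6,6,6,7,8,8,9,10,10,11,13,14,15,16,17,18,29]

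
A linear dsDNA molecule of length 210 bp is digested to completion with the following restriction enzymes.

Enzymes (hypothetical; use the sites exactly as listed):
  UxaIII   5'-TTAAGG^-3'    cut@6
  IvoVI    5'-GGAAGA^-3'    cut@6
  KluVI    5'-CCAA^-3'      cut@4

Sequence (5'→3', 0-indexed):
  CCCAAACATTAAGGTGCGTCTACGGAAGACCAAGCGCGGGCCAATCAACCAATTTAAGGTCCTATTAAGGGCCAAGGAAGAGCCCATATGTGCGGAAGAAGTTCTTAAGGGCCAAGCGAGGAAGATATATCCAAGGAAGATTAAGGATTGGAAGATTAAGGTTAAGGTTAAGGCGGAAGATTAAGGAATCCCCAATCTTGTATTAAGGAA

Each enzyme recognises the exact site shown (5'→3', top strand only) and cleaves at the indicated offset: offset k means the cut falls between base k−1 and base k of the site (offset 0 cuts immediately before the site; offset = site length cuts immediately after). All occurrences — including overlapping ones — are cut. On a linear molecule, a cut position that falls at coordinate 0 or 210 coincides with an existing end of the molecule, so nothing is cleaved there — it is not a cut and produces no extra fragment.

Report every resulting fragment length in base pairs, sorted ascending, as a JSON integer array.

[2,4,5,5,5,6,6,6,6,6,6,6,7,7,8,9,9,9,9,10,11,11,11,13,15,18]

Site scan:
  UxaIII TTAAGG/6: at [8, 53, 64, 104, 140, 155, 161, 167, 180, 202] ⇒ [14, 59, 70, 110, 146, 161, 167, 173, 186, 208]
  IvoVI GGAAGA/6: at [23, 75, 93, 119, 134, 149, 174] ⇒ [29, 81, 99, 125, 140, 155, 180]
  KluVI CCAA/4: at [1, 29, 40, 48, 71, 111, 130, 191] ⇒ [5, 33, 44, 52, 75, 115, 134, 195]

Pooled cuts: [5, 14, 29, 33, 44, 52, 59, 70, 75, 81, 99, 110, 115, 125, 134, 140, 146, 155, 161, 167, 173, 180, 186, 195, 208]

Fragments:
  [0,5): 5 bp
  [5,14): 9 bp
  [14,29): 15 bp
  [29,33): 4 bp
  [33,44): 11 bp
  [44,52): 8 bp
  [52,59): 7 bp
  [59,70): 11 bp
  [70,75): 5 bp
  [75,81): 6 bp
  [81,99): 18 bp
  [99,110): 11 bp
  [110,115): 5 bp
  [115,125): 10 bp
  [125,134): 9 bp
  [134,140): 6 bp
  [140,146): 6 bp
  [146,155): 9 bp
  [155,161): 6 bp
  [161,167): 6 bp
  [167,173): 6 bp
  [173,180): 7 bp
  [180,186): 6 bp
  [186,195): 9 bp
  [195,208): 13 bp
  [208,210): 2 bp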